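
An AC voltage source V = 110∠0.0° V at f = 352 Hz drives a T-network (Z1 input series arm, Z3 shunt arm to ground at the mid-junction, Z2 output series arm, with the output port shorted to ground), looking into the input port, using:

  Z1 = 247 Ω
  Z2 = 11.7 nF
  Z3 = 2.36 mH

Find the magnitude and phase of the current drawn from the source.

Step 1 — Angular frequency: ω = 2π·f = 2π·352 = 2212 rad/s.
Step 2 — Component impedances:
  Z1: Z = R = 247 Ω
  Z2: Z = 1/(jωC) = -j/(ω·C) = 0 - j3.864e+04 Ω
  Z3: Z = jωL = j·2212·0.00236 = 0 + j5.22 Ω
Step 3 — With the output port shorted to ground, the output series arm Z2 runs from the junction to ground; the shunt arm Z3 also runs from the junction to ground. They appear in parallel: Z3 || Z2 = 0 + j5.22 Ω.
Step 4 — Series with input arm Z1: Z_in = Z1 + (Z3 || Z2) = 247 + j5.22 Ω = 247.1∠1.2° Ω.
Step 5 — Source phasor: V = 110∠0.0° V = 110 V.
Step 6 — Ohm's law: I = V / Z_total = (110) / (247 + j5.22) = 0.4451 - j0.009408 A.
Step 7 — Convert to polar: |I| = 0.4452 A, ∠I = -1.2°.

I = 0.4452∠-1.2° A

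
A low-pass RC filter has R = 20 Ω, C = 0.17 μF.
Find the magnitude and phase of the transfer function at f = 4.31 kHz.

Step 1 — Angular frequency: ω = 2π·4310 = 2.708e+04 rad/s.
Step 2 — Transfer function: H(jω) = 1/(1 + jωRC).
Step 3 — Denominator: 1 + jωRC = 1 + j·2.708e+04·20·1.7e-07 = 1 + j0.09207.
Step 4 — H = 0.9916 - j0.0913.
Step 5 — Magnitude: |H| = 0.9958 (-0.0 dB); phase: φ = -5.3°.

|H| = 0.9958 (-0.0 dB), φ = -5.3°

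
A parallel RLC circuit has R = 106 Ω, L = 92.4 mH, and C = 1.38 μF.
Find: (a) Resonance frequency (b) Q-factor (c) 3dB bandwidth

Step 1 — Resonance: ω₀ = 1/√(LC) = 1/√(0.0924·1.38e-06) = 2800 rad/s.
Step 2 — f₀ = ω₀/(2π) = 445.7 Hz.
Step 3 — Parallel Q: Q = R/(ω₀L) = 106/(2800·0.0924) = 0.4096.
Step 4 — Bandwidth: Δω = ω₀/Q = 6836 rad/s; BW = Δω/(2π) = 1088 Hz.

(a) f₀ = 445.7 Hz  (b) Q = 0.4096  (c) BW = 1088 Hz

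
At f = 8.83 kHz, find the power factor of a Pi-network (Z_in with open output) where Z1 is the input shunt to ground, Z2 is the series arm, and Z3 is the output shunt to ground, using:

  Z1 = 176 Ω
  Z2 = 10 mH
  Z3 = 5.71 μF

Step 1 — Angular frequency: ω = 2π·f = 2π·8830 = 5.548e+04 rad/s.
Step 2 — Component impedances:
  Z1: Z = R = 176 Ω
  Z2: Z = jωL = j·5.548e+04·0.01 = 0 + j554.8 Ω
  Z3: Z = 1/(jωC) = -j/(ω·C) = 0 - j3.157 Ω
Step 3 — With open output, the series arm Z2 and the output shunt Z3 appear in series to ground: Z2 + Z3 = 0 + j551.6 Ω.
Step 4 — Parallel with input shunt Z1: Z_in = Z1 || (Z2 + Z3) = 159.7 + j50.96 Ω = 167.7∠17.7° Ω.
Step 5 — Power factor: PF = cos(φ) = Re(Z)/|Z| = 159.74/167.67 = 0.9527.
Step 6 — Type: Im(Z) = 50.96 ⇒ lagging (phase φ = 17.7°).

PF = 0.9527 (lagging, φ = 17.7°)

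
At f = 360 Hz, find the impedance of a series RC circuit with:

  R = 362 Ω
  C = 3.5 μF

Step 1 — Angular frequency: ω = 2π·f = 2π·360 = 2262 rad/s.
Step 2 — Component impedances:
  R: Z = R = 362 Ω
  C: Z = 1/(jωC) = -j/(ω·C) = 0 - j126.3 Ω
Step 3 — Series combination: Z_total = R + C = 362 - j126.3 Ω = 383.4∠-19.2° Ω.

Z = 362 - j126.3 Ω = 383.4∠-19.2° Ω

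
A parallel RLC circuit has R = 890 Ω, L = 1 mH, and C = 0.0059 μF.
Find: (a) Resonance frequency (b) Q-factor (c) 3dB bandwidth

Step 1 — Resonance: ω₀ = 1/√(LC) = 1/√(0.001·5.9e-09) = 4.117e+05 rad/s.
Step 2 — f₀ = ω₀/(2π) = 6.552e+04 Hz.
Step 3 — Parallel Q: Q = R/(ω₀L) = 890/(4.117e+05·0.001) = 2.162.
Step 4 — Bandwidth: Δω = ω₀/Q = 1.904e+05 rad/s; BW = Δω/(2π) = 3.031e+04 Hz.

(a) f₀ = 6.552e+04 Hz  (b) Q = 2.162  (c) BW = 3.031e+04 Hz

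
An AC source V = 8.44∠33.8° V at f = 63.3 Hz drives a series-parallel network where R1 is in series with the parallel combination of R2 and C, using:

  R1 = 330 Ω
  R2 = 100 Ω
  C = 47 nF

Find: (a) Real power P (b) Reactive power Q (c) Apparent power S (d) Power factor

Step 1 — Angular frequency: ω = 2π·f = 2π·63.3 = 397.7 rad/s.
Step 2 — Component impedances:
  R1: Z = R = 330 Ω
  R2: Z = R = 100 Ω
  C: Z = 1/(jωC) = -j/(ω·C) = 0 - j5.35e+04 Ω
Step 3 — Parallel branch: R2 || C = 1/(1/R2 + 1/C) = 100 - j0.1869 Ω.
Step 4 — Series with R1: Z_total = R1 + (R2 || C) = 430 - j0.1869 Ω = 430∠-0.0° Ω.
Step 5 — Source phasor: V = 8.44∠33.8° V = 7.014 + j4.695 V.
Step 6 — Current: I = V / Z = 0.01631 + j0.01093 A = 0.01963∠33.8° A.
Step 7 — Complex power: S = V·I* = 0.1657 - j7.202e-05 VA.
Step 8 — Real power: P = Re(S) = 0.1657 W.
Step 9 — Reactive power: Q = Im(S) = -7.202e-05 VAR.
Step 10 — Apparent power: |S| = 0.1657 VA.
Step 11 — Power factor: PF = P/|S| = 1 (leading).

(a) P = 0.1657 W  (b) Q = -7.202e-05 VAR  (c) S = 0.1657 VA  (d) PF = 1 (leading)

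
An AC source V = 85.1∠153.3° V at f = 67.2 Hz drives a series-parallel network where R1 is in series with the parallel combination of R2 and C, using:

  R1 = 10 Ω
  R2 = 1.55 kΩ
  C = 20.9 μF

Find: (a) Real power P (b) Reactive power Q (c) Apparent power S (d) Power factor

Step 1 — Angular frequency: ω = 2π·f = 2π·67.2 = 422.2 rad/s.
Step 2 — Component impedances:
  R1: Z = R = 10 Ω
  R2: Z = R = 1550 Ω
  C: Z = 1/(jωC) = -j/(ω·C) = 0 - j113.3 Ω
Step 3 — Parallel branch: R2 || C = 1/(1/R2 + 1/C) = 8.241 - j112.7 Ω.
Step 4 — Series with R1: Z_total = R1 + (R2 || C) = 18.24 - j112.7 Ω = 114.2∠-80.8° Ω.
Step 5 — Source phasor: V = 85.1∠153.3° V = -76.03 + j38.24 V.
Step 6 — Current: I = V / Z = -0.4369 - j0.6038 A = 0.7453∠-125.9° A.
Step 7 — Complex power: S = V·I* = 10.13 - j62.61 VA.
Step 8 — Real power: P = Re(S) = 10.13 W.
Step 9 — Reactive power: Q = Im(S) = -62.61 VAR.
Step 10 — Apparent power: |S| = 63.42 VA.
Step 11 — Power factor: PF = P/|S| = 0.1597 (leading).

(a) P = 10.13 W  (b) Q = -62.61 VAR  (c) S = 63.42 VA  (d) PF = 0.1597 (leading)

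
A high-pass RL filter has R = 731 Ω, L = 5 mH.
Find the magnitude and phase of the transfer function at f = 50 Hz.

Step 1 — Angular frequency: ω = 2π·50 = 314.2 rad/s.
Step 2 — Transfer function: H(jω) = jωL/(R + jωL).
Step 3 — Numerator jωL = j·1.571; denominator R + jωL = 731 + j1.571.
Step 4 — H = 4.617e-06 + j0.002149.
Step 5 — Magnitude: |H| = 0.002149 (-53.4 dB); phase: φ = 89.9°.

|H| = 0.002149 (-53.4 dB), φ = 89.9°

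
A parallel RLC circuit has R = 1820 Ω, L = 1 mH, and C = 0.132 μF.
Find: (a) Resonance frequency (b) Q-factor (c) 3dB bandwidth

Step 1 — Resonance: ω₀ = 1/√(LC) = 1/√(0.001·1.32e-07) = 8.704e+04 rad/s.
Step 2 — f₀ = ω₀/(2π) = 1.385e+04 Hz.
Step 3 — Parallel Q: Q = R/(ω₀L) = 1820/(8.704e+04·0.001) = 20.91.
Step 4 — Bandwidth: Δω = ω₀/Q = 4163 rad/s; BW = Δω/(2π) = 662.5 Hz.

(a) f₀ = 1.385e+04 Hz  (b) Q = 20.91  (c) BW = 662.5 Hz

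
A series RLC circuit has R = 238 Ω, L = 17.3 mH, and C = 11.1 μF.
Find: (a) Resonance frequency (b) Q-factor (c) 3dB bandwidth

Step 1 — Resonance condition Im(Z)=0 gives ω₀ = 1/√(LC).
Step 2 — ω₀ = 1/√(0.0173·1.11e-05) = 2282 rad/s.
Step 3 — f₀ = ω₀/(2π) = 363.2 Hz.
Step 4 — Series Q: Q = ω₀L/R = 2282·0.0173/238 = 0.1659.
Step 5 — 3dB bandwidth: Δω = ω₀/Q = 1.376e+04 rad/s; BW = Δω/(2π) = 2190 Hz.

(a) f₀ = 363.2 Hz  (b) Q = 0.1659  (c) BW = 2190 Hz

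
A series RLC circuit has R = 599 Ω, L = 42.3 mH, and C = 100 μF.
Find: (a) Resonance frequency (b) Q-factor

Step 1 — Resonance condition Im(Z)=0 gives ω₀ = 1/√(LC).
Step 2 — ω₀ = 1/√(0.0423·0.0001) = 486.2 rad/s.
Step 3 — f₀ = ω₀/(2π) = 77.38 Hz.
Step 4 — Series Q: Q = ω₀L/R = 486.2·0.0423/599 = 0.03434.

(a) f₀ = 77.38 Hz  (b) Q = 0.03434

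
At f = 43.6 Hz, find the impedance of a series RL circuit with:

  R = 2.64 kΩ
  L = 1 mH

Step 1 — Angular frequency: ω = 2π·f = 2π·43.6 = 273.9 rad/s.
Step 2 — Component impedances:
  R: Z = R = 2640 Ω
  L: Z = jωL = j·273.9·0.001 = 0 + j0.2739 Ω
Step 3 — Series combination: Z_total = R + L = 2640 + j0.2739 Ω = 2640∠0.0° Ω.

Z = 2640 + j0.2739 Ω = 2640∠0.0° Ω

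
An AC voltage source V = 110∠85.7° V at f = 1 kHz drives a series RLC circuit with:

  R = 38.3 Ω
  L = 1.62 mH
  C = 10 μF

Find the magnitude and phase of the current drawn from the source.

Step 1 — Angular frequency: ω = 2π·f = 2π·1000 = 6283 rad/s.
Step 2 — Component impedances:
  R: Z = R = 38.3 Ω
  L: Z = jωL = j·6283·0.00162 = 0 + j10.18 Ω
  C: Z = 1/(jωC) = -j/(ω·C) = 0 - j15.92 Ω
Step 3 — Series combination: Z_total = R + L + C = 38.3 - j5.737 Ω = 38.73∠-8.5° Ω.
Step 4 — Source phasor: V = 110∠85.7° V = 8.248 + j109.7 V.
Step 5 — Ohm's law: I = V / Z_total = (8.248 + j109.7) / (38.3 - j5.737) = -0.2089 + j2.833 A.
Step 6 — Convert to polar: |I| = 2.84 A, ∠I = 94.2°.

I = 2.84∠94.2° A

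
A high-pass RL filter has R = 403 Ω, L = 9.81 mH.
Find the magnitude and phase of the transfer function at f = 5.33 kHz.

Step 1 — Angular frequency: ω = 2π·5330 = 3.349e+04 rad/s.
Step 2 — Transfer function: H(jω) = jωL/(R + jωL).
Step 3 — Numerator jωL = j·328.5; denominator R + jωL = 403 + j328.5.
Step 4 — H = 0.3992 + j0.4897.
Step 5 — Magnitude: |H| = 0.6319 (-4.0 dB); phase: φ = 50.8°.

|H| = 0.6319 (-4.0 dB), φ = 50.8°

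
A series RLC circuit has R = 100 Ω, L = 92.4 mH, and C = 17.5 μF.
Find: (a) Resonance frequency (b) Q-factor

Step 1 — Resonance condition Im(Z)=0 gives ω₀ = 1/√(LC).
Step 2 — ω₀ = 1/√(0.0924·1.75e-05) = 786.4 rad/s.
Step 3 — f₀ = ω₀/(2π) = 125.2 Hz.
Step 4 — Series Q: Q = ω₀L/R = 786.4·0.0924/100 = 0.7266.

(a) f₀ = 125.2 Hz  (b) Q = 0.7266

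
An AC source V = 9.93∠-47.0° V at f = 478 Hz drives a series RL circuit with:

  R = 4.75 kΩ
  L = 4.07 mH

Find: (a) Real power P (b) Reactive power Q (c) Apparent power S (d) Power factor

Step 1 — Angular frequency: ω = 2π·f = 2π·478 = 3003 rad/s.
Step 2 — Component impedances:
  R: Z = R = 4750 Ω
  L: Z = jωL = j·3003·0.00407 = 0 + j12.22 Ω
Step 3 — Series combination: Z_total = R + L = 4750 + j12.22 Ω = 4750∠0.1° Ω.
Step 4 — Source phasor: V = 9.93∠-47.0° V = 6.772 - j7.262 V.
Step 5 — Current: I = V / Z = 0.001422 - j0.001533 A = 0.002091∠-47.1° A.
Step 6 — Complex power: S = V·I* = 0.02076 + j5.342e-05 VA.
Step 7 — Real power: P = Re(S) = 0.02076 W.
Step 8 — Reactive power: Q = Im(S) = 5.342e-05 VAR.
Step 9 — Apparent power: |S| = 0.02076 VA.
Step 10 — Power factor: PF = P/|S| = 1 (lagging).

(a) P = 0.02076 W  (b) Q = 5.342e-05 VAR  (c) S = 0.02076 VA  (d) PF = 1 (lagging)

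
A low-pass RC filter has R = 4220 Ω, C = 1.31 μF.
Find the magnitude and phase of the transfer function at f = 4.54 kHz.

Step 1 — Angular frequency: ω = 2π·4540 = 2.853e+04 rad/s.
Step 2 — Transfer function: H(jω) = 1/(1 + jωRC).
Step 3 — Denominator: 1 + jωRC = 1 + j·2.853e+04·4220·1.31e-06 = 1 + j157.7.
Step 4 — H = 4.021e-05 - j0.006341.
Step 5 — Magnitude: |H| = 0.006341 (-44.0 dB); phase: φ = -89.6°.

|H| = 0.006341 (-44.0 dB), φ = -89.6°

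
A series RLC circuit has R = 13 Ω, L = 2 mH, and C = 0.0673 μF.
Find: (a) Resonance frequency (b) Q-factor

Step 1 — Resonance condition Im(Z)=0 gives ω₀ = 1/√(LC).
Step 2 — ω₀ = 1/√(0.002·6.73e-08) = 8.619e+04 rad/s.
Step 3 — f₀ = ω₀/(2π) = 1.372e+04 Hz.
Step 4 — Series Q: Q = ω₀L/R = 8.619e+04·0.002/13 = 13.26.

(a) f₀ = 1.372e+04 Hz  (b) Q = 13.26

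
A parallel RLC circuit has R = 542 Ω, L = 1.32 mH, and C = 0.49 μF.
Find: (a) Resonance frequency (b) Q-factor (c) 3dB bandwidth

Step 1 — Resonance: ω₀ = 1/√(LC) = 1/√(0.00132·4.9e-07) = 3.932e+04 rad/s.
Step 2 — f₀ = ω₀/(2π) = 6258 Hz.
Step 3 — Parallel Q: Q = R/(ω₀L) = 542/(3.932e+04·0.00132) = 10.44.
Step 4 — Bandwidth: Δω = ω₀/Q = 3765 rad/s; BW = Δω/(2π) = 599.3 Hz.

(a) f₀ = 6258 Hz  (b) Q = 10.44  (c) BW = 599.3 Hz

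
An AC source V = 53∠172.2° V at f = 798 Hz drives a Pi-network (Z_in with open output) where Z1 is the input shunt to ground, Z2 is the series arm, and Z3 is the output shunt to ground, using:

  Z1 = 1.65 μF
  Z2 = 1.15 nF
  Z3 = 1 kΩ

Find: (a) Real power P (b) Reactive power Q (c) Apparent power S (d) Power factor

Step 1 — Angular frequency: ω = 2π·f = 2π·798 = 5014 rad/s.
Step 2 — Component impedances:
  Z1: Z = 1/(jωC) = -j/(ω·C) = 0 - j120.9 Ω
  Z2: Z = 1/(jωC) = -j/(ω·C) = 0 - j1.734e+05 Ω
  Z3: Z = R = 1000 Ω
Step 3 — With open output, the series arm Z2 and the output shunt Z3 appear in series to ground: Z2 + Z3 = 1000 - j1.734e+05 Ω.
Step 4 — Parallel with input shunt Z1: Z_in = Z1 || (Z2 + Z3) = 0.0004851 - j120.8 Ω = 120.8∠-90.0° Ω.
Step 5 — Source phasor: V = 53∠172.2° V = -52.51 + j7.193 V.
Step 6 — Current: I = V / Z = -0.05955 - j0.4347 A = 0.4388∠-97.8° A.
Step 7 — Complex power: S = V·I* = 9.339e-05 - j23.26 VA.
Step 8 — Real power: P = Re(S) = 9.339e-05 W.
Step 9 — Reactive power: Q = Im(S) = -23.26 VAR.
Step 10 — Apparent power: |S| = 23.26 VA.
Step 11 — Power factor: PF = P/|S| = 4.016e-06 (leading).

(a) P = 9.339e-05 W  (b) Q = -23.26 VAR  (c) S = 23.26 VA  (d) PF = 4.016e-06 (leading)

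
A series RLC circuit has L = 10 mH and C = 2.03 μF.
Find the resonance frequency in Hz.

Step 1 — Resonance condition Im(Z)=0 gives ω₀ = 1/√(LC).
Step 2 — ω₀ = 1/√(0.01·2.03e-06) = 7019 rad/s.
Step 3 — f₀ = ω₀/(2π) = 1117 Hz.

f₀ = 1117 Hz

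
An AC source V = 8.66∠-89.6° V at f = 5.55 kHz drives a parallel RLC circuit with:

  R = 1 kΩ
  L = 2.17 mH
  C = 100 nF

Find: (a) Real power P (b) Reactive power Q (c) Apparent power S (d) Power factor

Step 1 — Angular frequency: ω = 2π·f = 2π·5550 = 3.487e+04 rad/s.
Step 2 — Component impedances:
  R: Z = R = 1000 Ω
  L: Z = jωL = j·3.487e+04·0.00217 = 0 + j75.67 Ω
  C: Z = 1/(jωC) = -j/(ω·C) = 0 - j286.8 Ω
Step 3 — Parallel combination: 1/Z_total = 1/R + 1/L + 1/C; Z_total = 10.46 + j101.7 Ω = 102.3∠84.1° Ω.
Step 4 — Source phasor: V = 8.66∠-89.6° V = 0.06046 - j8.66 V.
Step 5 — Current: I = V / Z = -0.08418 - j0.009248 A = 0.08469∠-173.7° A.
Step 6 — Complex power: S = V·I* = 0.075 + j0.7295 VA.
Step 7 — Real power: P = Re(S) = 0.075 W.
Step 8 — Reactive power: Q = Im(S) = 0.7295 VAR.
Step 9 — Apparent power: |S| = 0.7334 VA.
Step 10 — Power factor: PF = P/|S| = 0.1023 (lagging).

(a) P = 0.075 W  (b) Q = 0.7295 VAR  (c) S = 0.7334 VA  (d) PF = 0.1023 (lagging)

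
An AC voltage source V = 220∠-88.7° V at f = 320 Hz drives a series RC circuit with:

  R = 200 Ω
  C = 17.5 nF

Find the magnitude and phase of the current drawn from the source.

Step 1 — Angular frequency: ω = 2π·f = 2π·320 = 2011 rad/s.
Step 2 — Component impedances:
  R: Z = R = 200 Ω
  C: Z = 1/(jωC) = -j/(ω·C) = 0 - j2.842e+04 Ω
Step 3 — Series combination: Z_total = R + C = 200 - j2.842e+04 Ω = 2.842e+04∠-89.6° Ω.
Step 4 — Source phasor: V = 220∠-88.7° V = 4.991 - j219.9 V.
Step 5 — Ohm's law: I = V / Z_total = (4.991 - j219.9) / (200 - j2.842e+04) = 0.00774 + j0.0001212 A.
Step 6 — Convert to polar: |I| = 0.007741 A, ∠I = 0.9°.

I = 0.007741∠0.9° A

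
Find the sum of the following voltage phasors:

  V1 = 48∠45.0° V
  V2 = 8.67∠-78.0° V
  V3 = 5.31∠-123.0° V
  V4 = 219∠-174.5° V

Step 1 — Convert each phasor to rectangular form:
  V1 = 48·(cos(45.0°) + j·sin(45.0°)) = 33.94 + j33.94 V
  V2 = 8.67·(cos(-78.0°) + j·sin(-78.0°)) = 1.803 - j8.481 V
  V3 = 5.31·(cos(-123.0°) + j·sin(-123.0°)) = -2.892 - j4.453 V
  V4 = 219·(cos(-174.5°) + j·sin(-174.5°)) = -218 - j20.99 V
Step 2 — Sum components: V_total = -185.1 + j0.01703 V.
Step 3 — Convert to polar: |V_total| = 185.1 V, ∠V_total = 180.0°.

V_total = 185.1∠180.0° V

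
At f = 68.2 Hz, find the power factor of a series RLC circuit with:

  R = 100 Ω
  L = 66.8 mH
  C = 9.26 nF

Step 1 — Angular frequency: ω = 2π·f = 2π·68.2 = 428.5 rad/s.
Step 2 — Component impedances:
  R: Z = R = 100 Ω
  L: Z = jωL = j·428.5·0.0668 = 0 + j28.62 Ω
  C: Z = 1/(jωC) = -j/(ω·C) = 0 - j2.52e+05 Ω
Step 3 — Series combination: Z_total = R + L + C = 100 - j2.52e+05 Ω = 2.52e+05∠-90.0° Ω.
Step 4 — Power factor: PF = cos(φ) = Re(Z)/|Z| = 100/2.52e+05 = 0.0003968.
Step 5 — Type: Im(Z) = -2.52e+05 ⇒ leading (phase φ = -90.0°).

PF = 0.0003968 (leading, φ = -90.0°)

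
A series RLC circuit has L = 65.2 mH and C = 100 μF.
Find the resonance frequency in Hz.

Step 1 — Resonance condition Im(Z)=0 gives ω₀ = 1/√(LC).
Step 2 — ω₀ = 1/√(0.0652·0.0001) = 391.6 rad/s.
Step 3 — f₀ = ω₀/(2π) = 62.33 Hz.

f₀ = 62.33 Hz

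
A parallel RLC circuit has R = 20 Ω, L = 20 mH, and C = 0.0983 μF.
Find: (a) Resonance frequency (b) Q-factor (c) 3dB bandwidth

Step 1 — Resonance: ω₀ = 1/√(LC) = 1/√(0.02·9.83e-08) = 2.255e+04 rad/s.
Step 2 — f₀ = ω₀/(2π) = 3589 Hz.
Step 3 — Parallel Q: Q = R/(ω₀L) = 20/(2.255e+04·0.02) = 0.04434.
Step 4 — Bandwidth: Δω = ω₀/Q = 5.086e+05 rad/s; BW = Δω/(2π) = 8.095e+04 Hz.

(a) f₀ = 3589 Hz  (b) Q = 0.04434  (c) BW = 8.095e+04 Hz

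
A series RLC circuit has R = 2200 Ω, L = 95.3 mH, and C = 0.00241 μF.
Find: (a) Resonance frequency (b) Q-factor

Step 1 — Resonance condition Im(Z)=0 gives ω₀ = 1/√(LC).
Step 2 — ω₀ = 1/√(0.0953·2.41e-09) = 6.598e+04 rad/s.
Step 3 — f₀ = ω₀/(2π) = 1.05e+04 Hz.
Step 4 — Series Q: Q = ω₀L/R = 6.598e+04·0.0953/2200 = 2.858.

(a) f₀ = 1.05e+04 Hz  (b) Q = 2.858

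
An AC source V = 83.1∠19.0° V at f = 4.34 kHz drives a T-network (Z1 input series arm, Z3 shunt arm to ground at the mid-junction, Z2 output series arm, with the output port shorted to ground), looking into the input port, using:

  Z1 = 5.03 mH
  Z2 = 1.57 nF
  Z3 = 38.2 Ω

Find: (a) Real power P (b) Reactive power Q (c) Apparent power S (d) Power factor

Step 1 — Angular frequency: ω = 2π·f = 2π·4340 = 2.727e+04 rad/s.
Step 2 — Component impedances:
  Z1: Z = jωL = j·2.727e+04·0.00503 = 0 + j137.2 Ω
  Z2: Z = 1/(jωC) = -j/(ω·C) = 0 - j2.336e+04 Ω
  Z3: Z = R = 38.2 Ω
Step 3 — With the output port shorted to ground, the output series arm Z2 runs from the junction to ground; the shunt arm Z3 also runs from the junction to ground. They appear in parallel: Z3 || Z2 = 38.2 - j0.06247 Ω.
Step 4 — Series with input arm Z1: Z_in = Z1 + (Z3 || Z2) = 38.2 + j137.1 Ω = 142.3∠74.4° Ω.
Step 5 — Source phasor: V = 83.1∠19.0° V = 78.57 + j27.05 V.
Step 6 — Current: I = V / Z = 0.3313 - j0.4808 A = 0.5839∠-55.4° A.
Step 7 — Complex power: S = V·I* = 13.02 + j46.74 VA.
Step 8 — Real power: P = Re(S) = 13.02 W.
Step 9 — Reactive power: Q = Im(S) = 46.74 VAR.
Step 10 — Apparent power: |S| = 48.52 VA.
Step 11 — Power factor: PF = P/|S| = 0.2684 (lagging).

(a) P = 13.02 W  (b) Q = 46.74 VAR  (c) S = 48.52 VA  (d) PF = 0.2684 (lagging)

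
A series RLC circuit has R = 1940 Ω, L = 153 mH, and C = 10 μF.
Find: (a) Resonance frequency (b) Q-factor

Step 1 — Resonance condition Im(Z)=0 gives ω₀ = 1/√(LC).
Step 2 — ω₀ = 1/√(0.153·1e-05) = 808.5 rad/s.
Step 3 — f₀ = ω₀/(2π) = 128.7 Hz.
Step 4 — Series Q: Q = ω₀L/R = 808.5·0.153/1940 = 0.06376.

(a) f₀ = 128.7 Hz  (b) Q = 0.06376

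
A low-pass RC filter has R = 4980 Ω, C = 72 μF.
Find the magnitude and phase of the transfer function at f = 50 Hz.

Step 1 — Angular frequency: ω = 2π·50 = 314.2 rad/s.
Step 2 — Transfer function: H(jω) = 1/(1 + jωRC).
Step 3 — Denominator: 1 + jωRC = 1 + j·314.2·4980·7.2e-05 = 1 + j112.6.
Step 4 — H = 7.88e-05 - j0.008877.
Step 5 — Magnitude: |H| = 0.008877 (-41.0 dB); phase: φ = -89.5°.

|H| = 0.008877 (-41.0 dB), φ = -89.5°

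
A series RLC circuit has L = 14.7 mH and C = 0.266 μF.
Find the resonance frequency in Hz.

Step 1 — Resonance condition Im(Z)=0 gives ω₀ = 1/√(LC).
Step 2 — ω₀ = 1/√(0.0147·2.66e-07) = 1.599e+04 rad/s.
Step 3 — f₀ = ω₀/(2π) = 2545 Hz.

f₀ = 2545 Hz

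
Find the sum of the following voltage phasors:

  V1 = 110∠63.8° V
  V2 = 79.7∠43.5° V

Step 1 — Convert each phasor to rectangular form:
  V1 = 110·(cos(63.8°) + j·sin(63.8°)) = 48.57 + j98.7 V
  V2 = 79.7·(cos(43.5°) + j·sin(43.5°)) = 57.81 + j54.86 V
Step 2 — Sum components: V_total = 106.4 + j153.6 V.
Step 3 — Convert to polar: |V_total| = 186.8 V, ∠V_total = 55.3°.

V_total = 186.8∠55.3° V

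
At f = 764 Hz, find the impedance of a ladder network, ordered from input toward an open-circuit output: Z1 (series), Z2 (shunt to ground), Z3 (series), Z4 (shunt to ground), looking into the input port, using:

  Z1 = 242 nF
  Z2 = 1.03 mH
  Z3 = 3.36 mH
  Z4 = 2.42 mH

Step 1 — Angular frequency: ω = 2π·f = 2π·764 = 4800 rad/s.
Step 2 — Component impedances:
  Z1: Z = 1/(jωC) = -j/(ω·C) = 0 - j860.8 Ω
  Z2: Z = jωL = j·4800·0.00103 = 0 + j4.944 Ω
  Z3: Z = jωL = j·4800·0.00336 = 0 + j16.13 Ω
  Z4: Z = jωL = j·4800·0.00242 = 0 + j11.62 Ω
Step 3 — Ladder network (open output): work backward from the far end, alternating series and parallel combinations. Z_in = 0 - j856.6 Ω = 856.6∠-90.0° Ω.

Z = 0 - j856.6 Ω = 856.6∠-90.0° Ω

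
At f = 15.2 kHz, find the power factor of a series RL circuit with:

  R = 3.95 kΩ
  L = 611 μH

Step 1 — Angular frequency: ω = 2π·f = 2π·1.52e+04 = 9.55e+04 rad/s.
Step 2 — Component impedances:
  R: Z = R = 3950 Ω
  L: Z = jωL = j·9.55e+04·0.000611 = 0 + j58.35 Ω
Step 3 — Series combination: Z_total = R + L = 3950 + j58.35 Ω = 3950∠0.8° Ω.
Step 4 — Power factor: PF = cos(φ) = Re(Z)/|Z| = 3950/3950.4 = 0.9999.
Step 5 — Type: Im(Z) = 58.35 ⇒ lagging (phase φ = 0.8°).

PF = 0.9999 (lagging, φ = 0.8°)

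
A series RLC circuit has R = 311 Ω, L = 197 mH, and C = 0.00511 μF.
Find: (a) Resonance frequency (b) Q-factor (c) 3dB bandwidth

Step 1 — Resonance: ω₀ = 1/√(LC) = 1/√(0.197·5.11e-09) = 3.152e+04 rad/s.
Step 2 — f₀ = ω₀/(2π) = 5016 Hz.
Step 3 — Series Q: Q = ω₀L/R = 3.152e+04·0.197/311 = 19.96.
Step 4 — Bandwidth: Δω = ω₀/Q = 1579 rad/s; BW = Δω/(2π) = 251.3 Hz.

(a) f₀ = 5016 Hz  (b) Q = 19.96  (c) BW = 251.3 Hz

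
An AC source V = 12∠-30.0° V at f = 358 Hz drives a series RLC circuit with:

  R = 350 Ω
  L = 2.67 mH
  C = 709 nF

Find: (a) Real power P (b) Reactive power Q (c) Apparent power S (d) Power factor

Step 1 — Angular frequency: ω = 2π·f = 2π·358 = 2249 rad/s.
Step 2 — Component impedances:
  R: Z = R = 350 Ω
  L: Z = jωL = j·2249·0.00267 = 0 + j6.006 Ω
  C: Z = 1/(jωC) = -j/(ω·C) = 0 - j627 Ω
Step 3 — Series combination: Z_total = R + L + C = 350 - j621 Ω = 712.9∠-60.6° Ω.
Step 4 — Source phasor: V = 12∠-30.0° V = 10.39 - j6 V.
Step 5 — Current: I = V / Z = 0.01449 + j0.008568 A = 0.01683∠30.6° A.
Step 6 — Complex power: S = V·I* = 0.09918 - j0.176 VA.
Step 7 — Real power: P = Re(S) = 0.09918 W.
Step 8 — Reactive power: Q = Im(S) = -0.176 VAR.
Step 9 — Apparent power: |S| = 0.202 VA.
Step 10 — Power factor: PF = P/|S| = 0.491 (leading).

(a) P = 0.09918 W  (b) Q = -0.176 VAR  (c) S = 0.202 VA  (d) PF = 0.491 (leading)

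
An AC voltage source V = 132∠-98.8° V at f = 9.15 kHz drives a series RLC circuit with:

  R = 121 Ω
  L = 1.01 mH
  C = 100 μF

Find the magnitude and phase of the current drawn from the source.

Step 1 — Angular frequency: ω = 2π·f = 2π·9150 = 5.749e+04 rad/s.
Step 2 — Component impedances:
  R: Z = R = 121 Ω
  L: Z = jωL = j·5.749e+04·0.00101 = 0 + j58.07 Ω
  C: Z = 1/(jωC) = -j/(ω·C) = 0 - j0.1739 Ω
Step 3 — Series combination: Z_total = R + L + C = 121 + j57.89 Ω = 134.1∠25.6° Ω.
Step 4 — Source phasor: V = 132∠-98.8° V = -20.19 - j130.4 V.
Step 5 — Ohm's law: I = V / Z_total = (-20.19 - j130.4) / (121 + j57.89) = -0.5555 - j0.8123 A.
Step 6 — Convert to polar: |I| = 0.9841 A, ∠I = -124.4°.

I = 0.9841∠-124.4° A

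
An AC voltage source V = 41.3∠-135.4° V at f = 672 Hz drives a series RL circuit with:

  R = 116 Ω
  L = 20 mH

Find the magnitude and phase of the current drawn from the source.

Step 1 — Angular frequency: ω = 2π·f = 2π·672 = 4222 rad/s.
Step 2 — Component impedances:
  R: Z = R = 116 Ω
  L: Z = jωL = j·4222·0.02 = 0 + j84.45 Ω
Step 3 — Series combination: Z_total = R + L = 116 + j84.45 Ω = 143.5∠36.1° Ω.
Step 4 — Source phasor: V = 41.3∠-135.4° V = -29.41 - j29 V.
Step 5 — Ohm's law: I = V / Z_total = (-29.41 - j29) / (116 + j84.45) = -0.2846 - j0.04277 A.
Step 6 — Convert to polar: |I| = 0.2878 A, ∠I = -171.5°.

I = 0.2878∠-171.5° A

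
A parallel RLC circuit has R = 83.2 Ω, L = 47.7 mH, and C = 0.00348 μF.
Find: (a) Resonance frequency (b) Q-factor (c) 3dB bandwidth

Step 1 — Resonance: ω₀ = 1/√(LC) = 1/√(0.0477·3.48e-09) = 7.762e+04 rad/s.
Step 2 — f₀ = ω₀/(2π) = 1.235e+04 Hz.
Step 3 — Parallel Q: Q = R/(ω₀L) = 83.2/(7.762e+04·0.0477) = 0.02247.
Step 4 — Bandwidth: Δω = ω₀/Q = 3.454e+06 rad/s; BW = Δω/(2π) = 5.497e+05 Hz.

(a) f₀ = 1.235e+04 Hz  (b) Q = 0.02247  (c) BW = 5.497e+05 Hz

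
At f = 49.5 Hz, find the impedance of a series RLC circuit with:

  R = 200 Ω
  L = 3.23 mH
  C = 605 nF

Step 1 — Angular frequency: ω = 2π·f = 2π·49.5 = 311 rad/s.
Step 2 — Component impedances:
  R: Z = R = 200 Ω
  L: Z = jωL = j·311·0.00323 = 0 + j1.005 Ω
  C: Z = 1/(jωC) = -j/(ω·C) = 0 - j5314 Ω
Step 3 — Series combination: Z_total = R + L + C = 200 - j5313 Ω = 5317∠-87.8° Ω.

Z = 200 - j5313 Ω = 5317∠-87.8° Ω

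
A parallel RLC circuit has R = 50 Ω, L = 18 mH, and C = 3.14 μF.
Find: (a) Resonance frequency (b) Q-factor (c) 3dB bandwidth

Step 1 — Resonance: ω₀ = 1/√(LC) = 1/√(0.018·3.14e-06) = 4206 rad/s.
Step 2 — f₀ = ω₀/(2π) = 669.5 Hz.
Step 3 — Parallel Q: Q = R/(ω₀L) = 50/(4206·0.018) = 0.6604.
Step 4 — Bandwidth: Δω = ω₀/Q = 6369 rad/s; BW = Δω/(2π) = 1014 Hz.

(a) f₀ = 669.5 Hz  (b) Q = 0.6604  (c) BW = 1014 Hz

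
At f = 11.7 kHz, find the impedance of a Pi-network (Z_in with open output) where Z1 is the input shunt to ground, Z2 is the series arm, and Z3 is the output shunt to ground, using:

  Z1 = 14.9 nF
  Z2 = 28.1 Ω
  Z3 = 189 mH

Step 1 — Angular frequency: ω = 2π·f = 2π·1.17e+04 = 7.351e+04 rad/s.
Step 2 — Component impedances:
  Z1: Z = 1/(jωC) = -j/(ω·C) = 0 - j913 Ω
  Z2: Z = R = 28.1 Ω
  Z3: Z = jωL = j·7.351e+04·0.189 = 0 + j1.389e+04 Ω
Step 3 — With open output, the series arm Z2 and the output shunt Z3 appear in series to ground: Z2 + Z3 = 28.1 + j1.389e+04 Ω.
Step 4 — Parallel with input shunt Z1: Z_in = Z1 || (Z2 + Z3) = 0.139 - j977.2 Ω = 977.2∠-90.0° Ω.

Z = 0.139 - j977.2 Ω = 977.2∠-90.0° Ω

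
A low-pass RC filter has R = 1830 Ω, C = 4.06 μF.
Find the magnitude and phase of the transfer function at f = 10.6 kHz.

Step 1 — Angular frequency: ω = 2π·1.06e+04 = 6.66e+04 rad/s.
Step 2 — Transfer function: H(jω) = 1/(1 + jωRC).
Step 3 — Denominator: 1 + jωRC = 1 + j·6.66e+04·1830·4.06e-06 = 1 + j494.8.
Step 4 — H = 4.084e-06 - j0.002021.
Step 5 — Magnitude: |H| = 0.002021 (-53.9 dB); phase: φ = -89.9°.

|H| = 0.002021 (-53.9 dB), φ = -89.9°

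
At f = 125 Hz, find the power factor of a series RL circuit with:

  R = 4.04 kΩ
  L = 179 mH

Step 1 — Angular frequency: ω = 2π·f = 2π·125 = 785.4 rad/s.
Step 2 — Component impedances:
  R: Z = R = 4040 Ω
  L: Z = jωL = j·785.4·0.179 = 0 + j140.6 Ω
Step 3 — Series combination: Z_total = R + L = 4040 + j140.6 Ω = 4042∠2.0° Ω.
Step 4 — Power factor: PF = cos(φ) = Re(Z)/|Z| = 4040/4042.4 = 0.9994.
Step 5 — Type: Im(Z) = 140.6 ⇒ lagging (phase φ = 2.0°).

PF = 0.9994 (lagging, φ = 2.0°)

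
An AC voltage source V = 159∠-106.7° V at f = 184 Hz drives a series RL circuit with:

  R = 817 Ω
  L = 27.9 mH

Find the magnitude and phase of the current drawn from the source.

Step 1 — Angular frequency: ω = 2π·f = 2π·184 = 1156 rad/s.
Step 2 — Component impedances:
  R: Z = R = 817 Ω
  L: Z = jωL = j·1156·0.0279 = 0 + j32.26 Ω
Step 3 — Series combination: Z_total = R + L = 817 + j32.26 Ω = 817.6∠2.3° Ω.
Step 4 — Source phasor: V = 159∠-106.7° V = -45.69 - j152.3 V.
Step 5 — Ohm's law: I = V / Z_total = (-45.69 - j152.3) / (817 + j32.26) = -0.06319 - j0.1839 A.
Step 6 — Convert to polar: |I| = 0.1945 A, ∠I = -109.0°.

I = 0.1945∠-109.0° A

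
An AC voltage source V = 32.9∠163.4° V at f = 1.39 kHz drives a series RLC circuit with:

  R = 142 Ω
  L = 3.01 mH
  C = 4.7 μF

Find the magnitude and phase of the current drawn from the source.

Step 1 — Angular frequency: ω = 2π·f = 2π·1390 = 8734 rad/s.
Step 2 — Component impedances:
  R: Z = R = 142 Ω
  L: Z = jωL = j·8734·0.00301 = 0 + j26.29 Ω
  C: Z = 1/(jωC) = -j/(ω·C) = 0 - j24.36 Ω
Step 3 — Series combination: Z_total = R + L + C = 142 + j1.927 Ω = 142∠0.8° Ω.
Step 4 — Source phasor: V = 32.9∠163.4° V = -31.53 + j9.399 V.
Step 5 — Ohm's law: I = V / Z_total = (-31.53 + j9.399) / (142 + j1.927) = -0.2211 + j0.06919 A.
Step 6 — Convert to polar: |I| = 0.2317 A, ∠I = 162.6°.

I = 0.2317∠162.6° A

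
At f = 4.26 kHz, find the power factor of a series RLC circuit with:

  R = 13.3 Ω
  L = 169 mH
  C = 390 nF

Step 1 — Angular frequency: ω = 2π·f = 2π·4260 = 2.677e+04 rad/s.
Step 2 — Component impedances:
  R: Z = R = 13.3 Ω
  L: Z = jωL = j·2.677e+04·0.169 = 0 + j4524 Ω
  C: Z = 1/(jωC) = -j/(ω·C) = 0 - j95.8 Ω
Step 3 — Series combination: Z_total = R + L + C = 13.3 + j4428 Ω = 4428∠89.8° Ω.
Step 4 — Power factor: PF = cos(φ) = Re(Z)/|Z| = 13.3/4428 = 0.003004.
Step 5 — Type: Im(Z) = 4428 ⇒ lagging (phase φ = 89.8°).

PF = 0.003004 (lagging, φ = 89.8°)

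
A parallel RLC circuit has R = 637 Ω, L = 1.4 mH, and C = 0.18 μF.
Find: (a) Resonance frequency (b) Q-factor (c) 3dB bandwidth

Step 1 — Resonance: ω₀ = 1/√(LC) = 1/√(0.0014·1.8e-07) = 6.299e+04 rad/s.
Step 2 — f₀ = ω₀/(2π) = 1.003e+04 Hz.
Step 3 — Parallel Q: Q = R/(ω₀L) = 637/(6.299e+04·0.0014) = 7.223.
Step 4 — Bandwidth: Δω = ω₀/Q = 8721 rad/s; BW = Δω/(2π) = 1388 Hz.

(a) f₀ = 1.003e+04 Hz  (b) Q = 7.223  (c) BW = 1388 Hz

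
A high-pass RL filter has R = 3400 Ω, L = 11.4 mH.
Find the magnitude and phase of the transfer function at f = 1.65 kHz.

Step 1 — Angular frequency: ω = 2π·1650 = 1.037e+04 rad/s.
Step 2 — Transfer function: H(jω) = jωL/(R + jωL).
Step 3 — Numerator jωL = j·118.2; denominator R + jωL = 3400 + j118.2.
Step 4 — H = 0.001207 + j0.03472.
Step 5 — Magnitude: |H| = 0.03474 (-29.2 dB); phase: φ = 88.0°.

|H| = 0.03474 (-29.2 dB), φ = 88.0°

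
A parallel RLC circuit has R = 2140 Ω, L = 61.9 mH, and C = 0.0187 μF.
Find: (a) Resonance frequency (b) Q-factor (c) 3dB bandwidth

Step 1 — Resonance: ω₀ = 1/√(LC) = 1/√(0.0619·1.87e-08) = 2.939e+04 rad/s.
Step 2 — f₀ = ω₀/(2π) = 4678 Hz.
Step 3 — Parallel Q: Q = R/(ω₀L) = 2140/(2.939e+04·0.0619) = 1.176.
Step 4 — Bandwidth: Δω = ω₀/Q = 2.499e+04 rad/s; BW = Δω/(2π) = 3977 Hz.

(a) f₀ = 4678 Hz  (b) Q = 1.176  (c) BW = 3977 Hz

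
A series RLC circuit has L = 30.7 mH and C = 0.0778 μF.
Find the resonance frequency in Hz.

Step 1 — Resonance condition Im(Z)=0 gives ω₀ = 1/√(LC).
Step 2 — ω₀ = 1/√(0.0307·7.78e-08) = 2.046e+04 rad/s.
Step 3 — f₀ = ω₀/(2π) = 3257 Hz.

f₀ = 3257 Hz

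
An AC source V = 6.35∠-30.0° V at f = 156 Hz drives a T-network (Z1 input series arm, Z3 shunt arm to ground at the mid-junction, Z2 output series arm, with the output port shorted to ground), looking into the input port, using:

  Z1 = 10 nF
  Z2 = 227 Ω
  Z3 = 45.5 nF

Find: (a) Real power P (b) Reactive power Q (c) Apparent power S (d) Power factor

Step 1 — Angular frequency: ω = 2π·f = 2π·156 = 980.2 rad/s.
Step 2 — Component impedances:
  Z1: Z = 1/(jωC) = -j/(ω·C) = 0 - j1.02e+05 Ω
  Z2: Z = R = 227 Ω
  Z3: Z = 1/(jωC) = -j/(ω·C) = 0 - j2.242e+04 Ω
Step 3 — With the output port shorted to ground, the output series arm Z2 runs from the junction to ground; the shunt arm Z3 also runs from the junction to ground. They appear in parallel: Z3 || Z2 = 227 - j2.298 Ω.
Step 4 — Series with input arm Z1: Z_in = Z1 + (Z3 || Z2) = 227 - j1.02e+05 Ω = 1.02e+05∠-89.9° Ω.
Step 5 — Source phasor: V = 6.35∠-30.0° V = 5.499 - j3.175 V.
Step 6 — Current: I = V / Z = 3.124e-05 + j5.383e-05 A = 6.224e-05∠59.9° A.
Step 7 — Complex power: S = V·I* = 8.793e-07 - j0.0003952 VA.
Step 8 — Real power: P = Re(S) = 8.793e-07 W.
Step 9 — Reactive power: Q = Im(S) = -0.0003952 VAR.
Step 10 — Apparent power: |S| = 0.0003952 VA.
Step 11 — Power factor: PF = P/|S| = 0.002225 (leading).

(a) P = 8.793e-07 W  (b) Q = -0.0003952 VAR  (c) S = 0.0003952 VA  (d) PF = 0.002225 (leading)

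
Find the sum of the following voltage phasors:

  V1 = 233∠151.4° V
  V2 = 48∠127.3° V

Step 1 — Convert each phasor to rectangular form:
  V1 = 233·(cos(151.4°) + j·sin(151.4°)) = -204.6 + j111.5 V
  V2 = 48·(cos(127.3°) + j·sin(127.3°)) = -29.09 + j38.18 V
Step 2 — Sum components: V_total = -233.7 + j149.7 V.
Step 3 — Convert to polar: |V_total| = 277.5 V, ∠V_total = 147.3°.

V_total = 277.5∠147.3° V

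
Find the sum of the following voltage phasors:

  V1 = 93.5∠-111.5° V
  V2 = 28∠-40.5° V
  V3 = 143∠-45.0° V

Step 1 — Convert each phasor to rectangular form:
  V1 = 93.5·(cos(-111.5°) + j·sin(-111.5°)) = -34.27 - j86.99 V
  V2 = 28·(cos(-40.5°) + j·sin(-40.5°)) = 21.29 - j18.18 V
  V3 = 143·(cos(-45.0°) + j·sin(-45.0°)) = 101.1 - j101.1 V
Step 2 — Sum components: V_total = 88.14 - j206.3 V.
Step 3 — Convert to polar: |V_total| = 224.3 V, ∠V_total = -66.9°.

V_total = 224.3∠-66.9° V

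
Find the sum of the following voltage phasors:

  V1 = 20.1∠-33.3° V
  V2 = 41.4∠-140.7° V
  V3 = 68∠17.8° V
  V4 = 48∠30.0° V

Step 1 — Convert each phasor to rectangular form:
  V1 = 20.1·(cos(-33.3°) + j·sin(-33.3°)) = 16.8 - j11.04 V
  V2 = 41.4·(cos(-140.7°) + j·sin(-140.7°)) = -32.04 - j26.22 V
  V3 = 68·(cos(17.8°) + j·sin(17.8°)) = 64.74 + j20.79 V
  V4 = 48·(cos(30.0°) + j·sin(30.0°)) = 41.57 + j24 V
Step 2 — Sum components: V_total = 91.08 + j7.53 V.
Step 3 — Convert to polar: |V_total| = 91.39 V, ∠V_total = 4.7°.

V_total = 91.39∠4.7° V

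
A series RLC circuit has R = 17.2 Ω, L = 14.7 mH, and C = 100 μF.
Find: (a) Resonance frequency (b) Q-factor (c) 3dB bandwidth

Step 1 — Resonance condition Im(Z)=0 gives ω₀ = 1/√(LC).
Step 2 — ω₀ = 1/√(0.0147·0.0001) = 824.8 rad/s.
Step 3 — f₀ = ω₀/(2π) = 131.3 Hz.
Step 4 — Series Q: Q = ω₀L/R = 824.8·0.0147/17.2 = 0.7049.
Step 5 — 3dB bandwidth: Δω = ω₀/Q = 1170 rad/s; BW = Δω/(2π) = 186.2 Hz.

(a) f₀ = 131.3 Hz  (b) Q = 0.7049  (c) BW = 186.2 Hz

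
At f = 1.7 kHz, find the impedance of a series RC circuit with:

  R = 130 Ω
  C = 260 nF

Step 1 — Angular frequency: ω = 2π·f = 2π·1700 = 1.068e+04 rad/s.
Step 2 — Component impedances:
  R: Z = R = 130 Ω
  C: Z = 1/(jωC) = -j/(ω·C) = 0 - j360.1 Ω
Step 3 — Series combination: Z_total = R + C = 130 - j360.1 Ω = 382.8∠-70.1° Ω.

Z = 130 - j360.1 Ω = 382.8∠-70.1° Ω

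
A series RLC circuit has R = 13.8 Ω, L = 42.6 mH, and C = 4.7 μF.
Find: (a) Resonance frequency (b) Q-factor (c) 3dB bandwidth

Step 1 — Resonance condition Im(Z)=0 gives ω₀ = 1/√(LC).
Step 2 — ω₀ = 1/√(0.0426·4.7e-06) = 2235 rad/s.
Step 3 — f₀ = ω₀/(2π) = 355.7 Hz.
Step 4 — Series Q: Q = ω₀L/R = 2235·0.0426/13.8 = 6.899.
Step 5 — 3dB bandwidth: Δω = ω₀/Q = 323.9 rad/s; BW = Δω/(2π) = 51.56 Hz.

(a) f₀ = 355.7 Hz  (b) Q = 6.899  (c) BW = 51.56 Hz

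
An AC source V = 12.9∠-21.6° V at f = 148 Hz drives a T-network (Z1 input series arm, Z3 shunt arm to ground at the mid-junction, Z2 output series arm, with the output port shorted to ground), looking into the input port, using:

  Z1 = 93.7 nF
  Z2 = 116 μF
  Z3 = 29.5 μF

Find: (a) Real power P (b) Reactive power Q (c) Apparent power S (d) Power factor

Step 1 — Angular frequency: ω = 2π·f = 2π·148 = 929.9 rad/s.
Step 2 — Component impedances:
  Z1: Z = 1/(jωC) = -j/(ω·C) = 0 - j1.148e+04 Ω
  Z2: Z = 1/(jωC) = -j/(ω·C) = 0 - j9.27 Ω
  Z3: Z = 1/(jωC) = -j/(ω·C) = 0 - j36.45 Ω
Step 3 — With the output port shorted to ground, the output series arm Z2 runs from the junction to ground; the shunt arm Z3 also runs from the junction to ground. They appear in parallel: Z3 || Z2 = 0 - j7.391 Ω.
Step 4 — Series with input arm Z1: Z_in = Z1 + (Z3 || Z2) = 0 - j1.148e+04 Ω = 1.148e+04∠-90.0° Ω.
Step 5 — Source phasor: V = 12.9∠-21.6° V = 11.99 - j4.749 V.
Step 6 — Current: I = V / Z = 0.0004135 + j0.001044 A = 0.001123∠68.4° A.
Step 7 — Complex power: S = V·I* = 0 - j0.01449 VA.
Step 8 — Real power: P = Re(S) = 0 W.
Step 9 — Reactive power: Q = Im(S) = -0.01449 VAR.
Step 10 — Apparent power: |S| = 0.01449 VA.
Step 11 — Power factor: PF = P/|S| = 0 (leading).

(a) P = 0 W  (b) Q = -0.01449 VAR  (c) S = 0.01449 VA  (d) PF = 0 (leading)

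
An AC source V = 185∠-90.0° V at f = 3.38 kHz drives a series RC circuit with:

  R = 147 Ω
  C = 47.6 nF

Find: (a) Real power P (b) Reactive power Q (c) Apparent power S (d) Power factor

Step 1 — Angular frequency: ω = 2π·f = 2π·3380 = 2.124e+04 rad/s.
Step 2 — Component impedances:
  R: Z = R = 147 Ω
  C: Z = 1/(jωC) = -j/(ω·C) = 0 - j989.2 Ω
Step 3 — Series combination: Z_total = R + C = 147 - j989.2 Ω = 1000∠-81.5° Ω.
Step 4 — Source phasor: V = 185∠-90.0° V = 0 - j185 V.
Step 5 — Current: I = V / Z = 0.183 - j0.02719 A = 0.185∠-8.5° A.
Step 6 — Complex power: S = V·I* = 5.03 - j33.85 VA.
Step 7 — Real power: P = Re(S) = 5.03 W.
Step 8 — Reactive power: Q = Im(S) = -33.85 VAR.
Step 9 — Apparent power: |S| = 34.22 VA.
Step 10 — Power factor: PF = P/|S| = 0.147 (leading).

(a) P = 5.03 W  (b) Q = -33.85 VAR  (c) S = 34.22 VA  (d) PF = 0.147 (leading)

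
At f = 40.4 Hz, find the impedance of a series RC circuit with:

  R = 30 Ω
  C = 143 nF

Step 1 — Angular frequency: ω = 2π·f = 2π·40.4 = 253.8 rad/s.
Step 2 — Component impedances:
  R: Z = R = 30 Ω
  C: Z = 1/(jωC) = -j/(ω·C) = 0 - j2.755e+04 Ω
Step 3 — Series combination: Z_total = R + C = 30 - j2.755e+04 Ω = 2.755e+04∠-89.9° Ω.

Z = 30 - j2.755e+04 Ω = 2.755e+04∠-89.9° Ω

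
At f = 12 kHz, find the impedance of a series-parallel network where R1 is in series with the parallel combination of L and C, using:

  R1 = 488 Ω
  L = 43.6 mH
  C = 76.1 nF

Step 1 — Angular frequency: ω = 2π·f = 2π·1.2e+04 = 7.54e+04 rad/s.
Step 2 — Component impedances:
  R1: Z = R = 488 Ω
  L: Z = jωL = j·7.54e+04·0.0436 = 0 + j3287 Ω
  C: Z = 1/(jωC) = -j/(ω·C) = 0 - j174.3 Ω
Step 3 — Parallel branch: L || C = 1/(1/L + 1/C) = 0 - j184 Ω.
Step 4 — Series with R1: Z_total = R1 + (L || C) = 488 - j184 Ω = 521.6∠-20.7° Ω.

Z = 488 - j184 Ω = 521.6∠-20.7° Ω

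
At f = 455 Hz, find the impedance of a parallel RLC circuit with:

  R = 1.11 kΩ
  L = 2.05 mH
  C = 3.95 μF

Step 1 — Angular frequency: ω = 2π·f = 2π·455 = 2859 rad/s.
Step 2 — Component impedances:
  R: Z = R = 1110 Ω
  L: Z = jωL = j·2859·0.00205 = 0 + j5.861 Ω
  C: Z = 1/(jωC) = -j/(ω·C) = 0 - j88.55 Ω
Step 3 — Parallel combination: 1/Z_total = 1/R + 1/L + 1/C; Z_total = 0.03548 + j6.276 Ω = 6.276∠89.7° Ω.

Z = 0.03548 + j6.276 Ω = 6.276∠89.7° Ω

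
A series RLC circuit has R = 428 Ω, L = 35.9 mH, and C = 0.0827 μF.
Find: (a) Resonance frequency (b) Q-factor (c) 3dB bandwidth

Step 1 — Resonance condition Im(Z)=0 gives ω₀ = 1/√(LC).
Step 2 — ω₀ = 1/√(0.0359·8.27e-08) = 1.835e+04 rad/s.
Step 3 — f₀ = ω₀/(2π) = 2921 Hz.
Step 4 — Series Q: Q = ω₀L/R = 1.835e+04·0.0359/428 = 1.539.
Step 5 — 3dB bandwidth: Δω = ω₀/Q = 1.192e+04 rad/s; BW = Δω/(2π) = 1897 Hz.

(a) f₀ = 2921 Hz  (b) Q = 1.539  (c) BW = 1897 Hz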